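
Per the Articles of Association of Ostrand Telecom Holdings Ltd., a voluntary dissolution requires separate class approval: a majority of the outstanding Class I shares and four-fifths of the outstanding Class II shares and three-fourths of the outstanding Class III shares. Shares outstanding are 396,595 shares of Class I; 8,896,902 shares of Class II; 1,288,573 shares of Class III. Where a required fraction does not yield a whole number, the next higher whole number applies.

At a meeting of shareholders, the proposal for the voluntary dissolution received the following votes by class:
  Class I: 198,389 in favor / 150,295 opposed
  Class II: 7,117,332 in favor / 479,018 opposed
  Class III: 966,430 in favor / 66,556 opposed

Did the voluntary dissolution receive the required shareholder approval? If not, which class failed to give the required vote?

Class I: a majority of 396595 is 198298; 198,298 required, 198,389 in favor — approved.
Class II: 4/5 of 8896902 = 7117521.60, rounded up to 7117522; 7,117,522 required, 7,117,332 in favor — not approved.
Class III: 3/4 of 1288573 = 966429.75, rounded up to 966430; 966,430 required, 966,430 in favor — approved.

Not approved — the Class II shares did not give the required vote.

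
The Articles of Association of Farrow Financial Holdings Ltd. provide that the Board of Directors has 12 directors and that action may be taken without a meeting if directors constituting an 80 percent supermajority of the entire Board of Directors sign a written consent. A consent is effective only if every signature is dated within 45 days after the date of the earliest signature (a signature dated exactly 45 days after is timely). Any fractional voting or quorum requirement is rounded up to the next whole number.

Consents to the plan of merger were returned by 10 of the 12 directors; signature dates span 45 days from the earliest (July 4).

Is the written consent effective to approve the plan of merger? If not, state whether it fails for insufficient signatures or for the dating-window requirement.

Signatures required: an 80 percent supermajority of 12 — 4/5 of 12 = 9.60, rounded up to 10, so 10 needed; 10 signed. Sufficient.
Dating window: the latest signature is 45 days after the earliest; the limit is 45 days. Within the window.

Effective — both the signature and dating-window requirements are satisfied.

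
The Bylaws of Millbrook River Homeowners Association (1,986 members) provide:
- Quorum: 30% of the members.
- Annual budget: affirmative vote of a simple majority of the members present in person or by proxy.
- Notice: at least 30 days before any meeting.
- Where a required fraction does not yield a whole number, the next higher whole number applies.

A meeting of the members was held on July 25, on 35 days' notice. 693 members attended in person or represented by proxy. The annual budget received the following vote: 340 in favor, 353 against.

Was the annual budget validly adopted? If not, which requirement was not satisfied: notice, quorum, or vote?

Notice: 35 days given; 30 required. Satisfied.
Quorum: 30% of 1,986 = 595.80, rounded up to 596; 693 present. Satisfied.
Vote: requires a majority of those present (693); a majority of 693 is 347, so 347 needed; 340 in favor. Not satisfied.

Invalid — vote requirement not satisfied.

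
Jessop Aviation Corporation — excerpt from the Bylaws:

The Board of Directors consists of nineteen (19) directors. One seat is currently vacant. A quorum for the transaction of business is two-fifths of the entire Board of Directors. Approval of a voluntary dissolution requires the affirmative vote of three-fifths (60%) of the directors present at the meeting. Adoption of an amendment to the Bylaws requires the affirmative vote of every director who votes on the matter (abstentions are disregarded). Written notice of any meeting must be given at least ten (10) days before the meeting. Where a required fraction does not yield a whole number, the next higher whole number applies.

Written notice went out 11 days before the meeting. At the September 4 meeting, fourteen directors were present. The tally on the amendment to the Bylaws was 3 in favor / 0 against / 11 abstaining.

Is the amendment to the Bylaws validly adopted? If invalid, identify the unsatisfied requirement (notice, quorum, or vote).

Notice: 11 days given; 10 required (11 ≥ 10). Satisfied.
Quorum: 14 present; quorum is 8. Satisfied.
Vote: the amendment to the Bylaws requires the unanimous vote of the votes cast (14 present − 11 abstaining = 3). Unanimous means all 3, so 3 affirmative votes are needed; 3 voted in favor. Satisfied.

Valid — all requirements satisfied.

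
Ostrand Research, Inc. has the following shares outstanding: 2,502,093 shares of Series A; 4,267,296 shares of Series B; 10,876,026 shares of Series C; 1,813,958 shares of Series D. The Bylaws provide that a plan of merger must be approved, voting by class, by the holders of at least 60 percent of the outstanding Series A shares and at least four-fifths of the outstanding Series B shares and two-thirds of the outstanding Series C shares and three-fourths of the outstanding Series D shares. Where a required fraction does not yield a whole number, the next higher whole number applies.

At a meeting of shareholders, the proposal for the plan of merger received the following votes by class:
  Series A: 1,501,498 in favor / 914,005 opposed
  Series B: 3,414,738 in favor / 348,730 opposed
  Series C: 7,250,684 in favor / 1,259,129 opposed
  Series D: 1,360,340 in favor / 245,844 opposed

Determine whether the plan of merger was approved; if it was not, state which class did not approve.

Not approved — the Series D shares did not give the required vote.

Series A: 3/5 of 2502093 = 1501255.80, rounded up to 1501256; 1,501,256 required, 1,501,498 in favor — approved.
Series B: 4/5 of 4267296 = 3413836.80, rounded up to 3413837; 3,413,837 required, 3,414,738 in favor — approved.
Series C: 2/3 of 10876026 = 7250684; 7,250,684 required, 7,250,684 in favor — approved.
Series D: 3/4 of 1813958 = 1360468.50, rounded up to 1360469; 1,360,469 required, 1,360,340 in favor — not approved.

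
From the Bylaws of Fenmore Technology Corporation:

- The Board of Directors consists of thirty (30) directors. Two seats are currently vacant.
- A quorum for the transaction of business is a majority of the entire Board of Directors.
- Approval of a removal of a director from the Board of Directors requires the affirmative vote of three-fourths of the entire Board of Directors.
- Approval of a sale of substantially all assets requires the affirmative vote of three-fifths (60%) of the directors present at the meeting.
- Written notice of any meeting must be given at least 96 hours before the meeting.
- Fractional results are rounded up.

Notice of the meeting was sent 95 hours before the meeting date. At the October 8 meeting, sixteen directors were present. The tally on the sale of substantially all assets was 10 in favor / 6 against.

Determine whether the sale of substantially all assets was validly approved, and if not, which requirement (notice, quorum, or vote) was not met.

Notice: 95 hours given; 96 required (95 < 96). Not satisfied.
Quorum: 16 present; quorum is 16. Satisfied.
Vote: the sale of substantially all assets requires three-fifths of the directors present (16). 3/5 of 16 = 9.60, rounded up to 10, so 10 affirmative votes are needed; 10 voted in favor. Satisfied.

Invalid — notice requirement not satisfied.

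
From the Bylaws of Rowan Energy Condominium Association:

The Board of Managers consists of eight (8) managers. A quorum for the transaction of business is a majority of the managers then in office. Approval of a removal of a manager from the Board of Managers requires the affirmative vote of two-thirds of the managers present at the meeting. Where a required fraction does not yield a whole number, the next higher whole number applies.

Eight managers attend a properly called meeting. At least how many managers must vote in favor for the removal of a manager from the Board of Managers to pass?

The removal of a manager from the Board of Managers requires two-thirds of the managers present (8).
2/3 of 8 = 5.33, rounded up to 6.

6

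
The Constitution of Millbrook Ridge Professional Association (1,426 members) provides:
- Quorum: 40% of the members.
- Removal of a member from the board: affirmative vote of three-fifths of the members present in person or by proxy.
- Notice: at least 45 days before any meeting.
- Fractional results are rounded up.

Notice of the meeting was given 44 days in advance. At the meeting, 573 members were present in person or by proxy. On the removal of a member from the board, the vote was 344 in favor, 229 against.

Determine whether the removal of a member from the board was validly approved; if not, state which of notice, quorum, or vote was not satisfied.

Notice: 44 days given; 45 required. Not satisfied.
Quorum: 40% of 1,426 = 570.40, rounded up to 571; 573 present. Satisfied.
Vote: requires three-fifths of those present (573); 3/5 of 573 = 343.80, rounded up to 344, so 344 needed; 344 in favor. Satisfied.

Invalid — notice requirement not satisfied.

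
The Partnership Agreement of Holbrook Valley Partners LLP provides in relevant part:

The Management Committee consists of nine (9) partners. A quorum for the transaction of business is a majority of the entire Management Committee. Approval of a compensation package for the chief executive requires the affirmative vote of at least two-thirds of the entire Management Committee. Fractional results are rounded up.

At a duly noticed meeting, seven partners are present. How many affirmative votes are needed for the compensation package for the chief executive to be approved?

6

The compensation package for the chief executive requires two-thirds of the entire Management Committee (9).
2/3 of 9 = 6.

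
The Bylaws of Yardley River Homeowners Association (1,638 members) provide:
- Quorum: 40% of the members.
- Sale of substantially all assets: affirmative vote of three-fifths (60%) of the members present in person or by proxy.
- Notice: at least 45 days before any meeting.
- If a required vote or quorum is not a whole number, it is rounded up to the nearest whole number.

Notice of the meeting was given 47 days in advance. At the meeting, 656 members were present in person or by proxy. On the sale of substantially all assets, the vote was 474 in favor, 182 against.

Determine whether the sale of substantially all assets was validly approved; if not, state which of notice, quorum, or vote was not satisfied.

Notice: 47 days given; 45 required. Satisfied.
Quorum: 40% of 1,638 = 655.20, rounded up to 656; 656 present. Satisfied.
Vote: requires three-fifths of those present (656); 3/5 of 656 = 393.60, rounded up to 394, so 394 needed; 474 in favor. Satisfied.

Valid — all requirements satisfied.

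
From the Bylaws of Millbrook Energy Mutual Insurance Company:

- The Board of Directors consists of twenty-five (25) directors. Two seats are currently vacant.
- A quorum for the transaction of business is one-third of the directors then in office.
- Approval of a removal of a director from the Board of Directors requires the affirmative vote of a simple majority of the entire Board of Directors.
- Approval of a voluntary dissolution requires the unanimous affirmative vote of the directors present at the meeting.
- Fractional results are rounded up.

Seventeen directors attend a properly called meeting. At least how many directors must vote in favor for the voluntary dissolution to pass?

17

The voluntary dissolution requires the unanimous vote of the directors present (17).
Unanimous means all 17.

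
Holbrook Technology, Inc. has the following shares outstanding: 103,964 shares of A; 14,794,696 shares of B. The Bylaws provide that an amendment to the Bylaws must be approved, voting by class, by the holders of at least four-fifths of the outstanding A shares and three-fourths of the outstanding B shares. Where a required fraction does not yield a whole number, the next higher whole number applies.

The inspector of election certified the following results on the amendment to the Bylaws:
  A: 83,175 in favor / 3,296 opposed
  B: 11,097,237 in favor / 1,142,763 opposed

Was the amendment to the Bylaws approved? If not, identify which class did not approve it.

Approved — every class gave the required vote.

A: 4/5 of 103964 = 83171.20, rounded up to 83172; 83,172 required, 83,175 in favor — approved.
B: 3/4 of 14794696 = 11096022; 11,096,022 required, 11,097,237 in favor — approved.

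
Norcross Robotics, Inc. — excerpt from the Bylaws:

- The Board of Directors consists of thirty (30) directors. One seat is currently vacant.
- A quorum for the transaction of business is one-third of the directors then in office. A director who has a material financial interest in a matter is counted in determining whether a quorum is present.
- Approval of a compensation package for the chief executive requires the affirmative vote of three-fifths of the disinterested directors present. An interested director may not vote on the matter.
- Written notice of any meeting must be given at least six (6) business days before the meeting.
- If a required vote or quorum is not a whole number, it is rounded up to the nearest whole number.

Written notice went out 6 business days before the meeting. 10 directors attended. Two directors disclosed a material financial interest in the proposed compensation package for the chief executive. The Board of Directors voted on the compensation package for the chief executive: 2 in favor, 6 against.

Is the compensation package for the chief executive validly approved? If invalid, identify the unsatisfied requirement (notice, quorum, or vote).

Invalid — vote requirement not satisfied.

Notice: 6 business days given; 6 required (6 ≥ 6). Satisfied.
Quorum: 10 present (interested directors count toward quorum); quorum is 10. Satisfied.
Vote: the compensation package for the chief executive requires three-fifths of the disinterested directors present (10 − 2 = 8). 3/5 of 8 = 4.80, rounded up to 5, so 5 affirmative votes are needed; 2 voted in favor. Not satisfied.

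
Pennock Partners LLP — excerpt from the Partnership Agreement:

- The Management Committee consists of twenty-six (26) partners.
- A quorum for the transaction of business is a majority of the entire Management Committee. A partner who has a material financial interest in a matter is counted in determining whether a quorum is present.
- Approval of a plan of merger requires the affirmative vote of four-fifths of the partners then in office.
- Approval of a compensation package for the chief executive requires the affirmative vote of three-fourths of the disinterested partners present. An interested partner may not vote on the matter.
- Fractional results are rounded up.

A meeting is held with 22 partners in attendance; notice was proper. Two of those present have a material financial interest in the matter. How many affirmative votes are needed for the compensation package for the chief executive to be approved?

15

The compensation package for the chief executive requires three-fourths of the disinterested partners present (22 − 2 = 20).
3/4 of 20 = 15.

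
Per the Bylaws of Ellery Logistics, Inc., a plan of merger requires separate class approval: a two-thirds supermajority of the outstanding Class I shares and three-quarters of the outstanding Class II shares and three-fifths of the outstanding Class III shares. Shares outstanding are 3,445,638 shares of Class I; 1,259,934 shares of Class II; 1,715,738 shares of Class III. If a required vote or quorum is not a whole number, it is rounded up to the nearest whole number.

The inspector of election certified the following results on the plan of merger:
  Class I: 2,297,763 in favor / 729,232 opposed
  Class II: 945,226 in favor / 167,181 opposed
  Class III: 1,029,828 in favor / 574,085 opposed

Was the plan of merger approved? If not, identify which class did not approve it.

Class I: 2/3 of 3445638 = 2297092; 2,297,092 required, 2,297,763 in favor — approved.
Class II: 3/4 of 1259934 = 944950.50, rounded up to 944951; 944,951 required, 945,226 in favor — approved.
Class III: 3/5 of 1715738 = 1029442.80, rounded up to 1029443; 1,029,443 required, 1,029,828 in favor — approved.

Approved — every class gave the required vote.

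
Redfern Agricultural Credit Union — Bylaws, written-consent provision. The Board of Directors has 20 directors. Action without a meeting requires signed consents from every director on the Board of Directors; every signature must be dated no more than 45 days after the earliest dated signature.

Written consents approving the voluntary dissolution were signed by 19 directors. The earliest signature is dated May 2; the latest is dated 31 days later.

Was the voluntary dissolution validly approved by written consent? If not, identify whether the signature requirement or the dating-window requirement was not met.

Signatures required: the unanimous vote of 20 — unanimous means all 20, so 20 needed; 19 signed. Insufficient.
Dating window: the latest signature is 31 days after the earliest; the limit is 45 days. Within the window.

Not effective — insufficient signatures.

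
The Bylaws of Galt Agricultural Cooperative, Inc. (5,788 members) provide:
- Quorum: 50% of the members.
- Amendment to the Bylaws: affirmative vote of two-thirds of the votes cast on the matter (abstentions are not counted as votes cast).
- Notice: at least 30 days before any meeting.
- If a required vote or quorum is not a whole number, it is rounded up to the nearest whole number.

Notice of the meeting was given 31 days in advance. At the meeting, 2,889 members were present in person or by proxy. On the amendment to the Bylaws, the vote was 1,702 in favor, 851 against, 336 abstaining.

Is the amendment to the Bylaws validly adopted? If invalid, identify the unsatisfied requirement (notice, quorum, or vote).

Invalid — quorum requirement not satisfied.

Notice: 31 days given; 30 required. Satisfied.
Quorum: 50% of 5,788 = 2,894; 2,889 present. Not satisfied.
Vote: requires two-thirds of the votes cast (2,889 − 336 abstaining = 2,553); 2/3 of 2553 = 1702, so 1,702 needed; 1,702 in favor. Satisfied.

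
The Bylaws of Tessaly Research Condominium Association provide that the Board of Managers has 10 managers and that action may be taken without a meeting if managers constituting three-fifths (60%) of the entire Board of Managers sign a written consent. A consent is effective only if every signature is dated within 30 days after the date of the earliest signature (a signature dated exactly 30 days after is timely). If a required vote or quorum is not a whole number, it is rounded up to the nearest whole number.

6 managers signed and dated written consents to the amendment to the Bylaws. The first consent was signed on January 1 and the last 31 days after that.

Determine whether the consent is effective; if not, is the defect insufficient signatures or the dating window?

Signatures required: three-fifths (60%) of 10 — 3/5 of 10 = 6, so 6 needed; 6 signed. Sufficient.
Dating window: the latest signature is 31 days after the earliest; the limit is 30 days. Outside the window.

Not effective — dating-window requirement not satisfied.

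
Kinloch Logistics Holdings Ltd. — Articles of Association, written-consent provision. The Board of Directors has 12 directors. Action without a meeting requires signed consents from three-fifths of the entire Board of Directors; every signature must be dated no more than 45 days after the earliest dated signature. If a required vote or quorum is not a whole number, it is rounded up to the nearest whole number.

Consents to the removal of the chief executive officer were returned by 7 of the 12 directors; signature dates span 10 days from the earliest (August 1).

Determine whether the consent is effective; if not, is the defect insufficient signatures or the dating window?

Signatures required: three-fifths of 12 — 3/5 of 12 = 7.20, rounded up to 8, so 8 needed; 7 signed. Insufficient.
Dating window: the latest signature is 10 days after the earliest; the limit is 45 days. Within the window.

Not effective — insufficient signatures.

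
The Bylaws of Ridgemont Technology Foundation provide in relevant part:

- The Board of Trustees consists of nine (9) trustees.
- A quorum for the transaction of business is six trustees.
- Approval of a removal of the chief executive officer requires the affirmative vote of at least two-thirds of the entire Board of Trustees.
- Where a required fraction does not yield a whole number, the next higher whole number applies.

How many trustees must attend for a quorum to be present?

The quorum is fixed at 6.

6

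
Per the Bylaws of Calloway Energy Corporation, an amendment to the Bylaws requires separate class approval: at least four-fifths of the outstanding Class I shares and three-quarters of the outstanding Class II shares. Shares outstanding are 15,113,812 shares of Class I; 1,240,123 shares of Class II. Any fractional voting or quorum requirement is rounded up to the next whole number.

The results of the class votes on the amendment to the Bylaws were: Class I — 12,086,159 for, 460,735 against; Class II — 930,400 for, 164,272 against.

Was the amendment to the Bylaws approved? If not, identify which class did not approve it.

Class I: 4/5 of 15113812 = 12091049.60, rounded up to 12091050; 12,091,050 required, 12,086,159 in favor — not approved.
Class II: 3/4 of 1240123 = 930092.25, rounded up to 930093; 930,093 required, 930,400 in favor — approved.

Not approved — the Class I shares did not give the required vote.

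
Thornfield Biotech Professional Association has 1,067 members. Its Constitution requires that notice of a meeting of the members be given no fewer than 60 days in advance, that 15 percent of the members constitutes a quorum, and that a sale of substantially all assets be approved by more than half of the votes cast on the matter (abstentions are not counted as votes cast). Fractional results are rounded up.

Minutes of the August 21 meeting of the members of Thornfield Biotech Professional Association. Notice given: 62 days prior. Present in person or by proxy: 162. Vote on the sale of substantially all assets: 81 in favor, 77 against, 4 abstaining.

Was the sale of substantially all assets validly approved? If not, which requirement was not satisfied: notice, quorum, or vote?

Notice: 62 days given; 60 required. Satisfied.
Quorum: 15% of 1,067 = 160.05, rounded up to 161; 162 present. Satisfied.
Vote: requires a majority of the votes cast (162 − 4 abstaining = 158); a majority of 158 is 80, so 80 needed; 81 in favor. Satisfied.

Valid — all requirements satisfied.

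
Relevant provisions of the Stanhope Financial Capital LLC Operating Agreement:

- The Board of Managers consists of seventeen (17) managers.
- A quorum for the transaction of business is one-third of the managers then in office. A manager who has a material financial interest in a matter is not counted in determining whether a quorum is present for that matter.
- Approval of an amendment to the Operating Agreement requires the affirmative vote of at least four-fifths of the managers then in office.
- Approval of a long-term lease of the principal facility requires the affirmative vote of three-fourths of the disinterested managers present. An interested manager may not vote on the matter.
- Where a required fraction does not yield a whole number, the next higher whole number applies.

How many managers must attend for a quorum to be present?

6

1/3 of 17 = 5.67, rounded up to 6.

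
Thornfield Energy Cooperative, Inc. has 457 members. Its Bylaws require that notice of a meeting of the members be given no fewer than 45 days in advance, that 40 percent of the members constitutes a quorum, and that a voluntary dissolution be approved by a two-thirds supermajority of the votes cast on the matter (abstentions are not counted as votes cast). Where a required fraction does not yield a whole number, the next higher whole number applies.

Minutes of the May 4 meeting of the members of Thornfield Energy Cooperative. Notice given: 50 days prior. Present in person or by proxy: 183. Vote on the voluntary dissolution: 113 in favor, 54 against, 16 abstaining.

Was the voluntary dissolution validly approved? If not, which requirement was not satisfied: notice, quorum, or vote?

Valid — all requirements satisfied.

Notice: 50 days given; 45 required. Satisfied.
Quorum: 40% of 457 = 182.80, rounded up to 183; 183 present. Satisfied.
Vote: requires two-thirds of the votes cast (183 − 16 abstaining = 167); 2/3 of 167 = 111.33, rounded up to 112, so 112 needed; 113 in favor. Satisfied.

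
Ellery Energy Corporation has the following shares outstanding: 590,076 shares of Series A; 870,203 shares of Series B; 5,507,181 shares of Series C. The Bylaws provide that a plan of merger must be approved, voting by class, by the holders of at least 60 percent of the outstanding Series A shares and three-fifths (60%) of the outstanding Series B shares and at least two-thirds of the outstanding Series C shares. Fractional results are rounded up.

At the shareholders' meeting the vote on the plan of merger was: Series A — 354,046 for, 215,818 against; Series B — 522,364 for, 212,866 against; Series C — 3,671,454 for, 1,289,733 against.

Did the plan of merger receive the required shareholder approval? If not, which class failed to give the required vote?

Series A: 3/5 of 590076 = 354045.60, rounded up to 354046; 354,046 required, 354,046 in favor — approved.
Series B: 3/5 of 870203 = 522121.80, rounded up to 522122; 522,122 required, 522,364 in favor — approved.
Series C: 2/3 of 5507181 = 3671454; 3,671,454 required, 3,671,454 in favor — approved.

Approved — every class gave the required vote.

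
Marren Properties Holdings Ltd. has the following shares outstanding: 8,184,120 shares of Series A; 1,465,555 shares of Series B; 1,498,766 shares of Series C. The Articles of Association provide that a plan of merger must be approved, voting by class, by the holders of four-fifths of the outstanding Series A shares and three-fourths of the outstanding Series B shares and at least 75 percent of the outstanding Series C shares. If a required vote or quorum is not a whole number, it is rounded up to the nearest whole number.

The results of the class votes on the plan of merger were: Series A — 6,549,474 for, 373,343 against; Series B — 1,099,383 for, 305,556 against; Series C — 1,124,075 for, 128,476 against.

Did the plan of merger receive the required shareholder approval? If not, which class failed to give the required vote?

Approved — every class gave the required vote.

Series A: 4/5 of 8184120 = 6547296; 6,547,296 required, 6,549,474 in favor — approved.
Series B: 3/4 of 1465555 = 1099166.25, rounded up to 1099167; 1,099,167 required, 1,099,383 in favor — approved.
Series C: 3/4 of 1498766 = 1124074.50, rounded up to 1124075; 1,124,075 required, 1,124,075 in favor — approved.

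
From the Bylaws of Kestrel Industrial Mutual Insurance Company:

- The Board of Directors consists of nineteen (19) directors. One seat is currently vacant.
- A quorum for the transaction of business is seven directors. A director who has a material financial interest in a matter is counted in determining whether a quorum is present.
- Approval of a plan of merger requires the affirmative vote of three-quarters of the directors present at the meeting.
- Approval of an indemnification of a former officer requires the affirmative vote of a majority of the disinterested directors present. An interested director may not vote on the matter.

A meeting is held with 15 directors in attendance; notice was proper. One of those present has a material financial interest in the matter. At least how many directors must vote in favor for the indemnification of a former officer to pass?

8

The indemnification of a former officer requires a majority of the disinterested directors present (15 − 1 = 14).
A majority of 14 is 8.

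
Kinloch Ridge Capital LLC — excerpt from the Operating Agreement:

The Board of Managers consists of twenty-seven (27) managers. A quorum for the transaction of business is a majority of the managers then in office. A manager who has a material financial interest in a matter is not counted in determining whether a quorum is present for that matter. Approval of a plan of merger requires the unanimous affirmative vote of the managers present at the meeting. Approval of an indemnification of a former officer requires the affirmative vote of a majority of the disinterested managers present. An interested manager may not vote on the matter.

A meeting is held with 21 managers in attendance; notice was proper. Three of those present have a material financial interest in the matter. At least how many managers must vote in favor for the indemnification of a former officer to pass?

10

The indemnification of a former officer requires a majority of the disinterested managers present (21 − 3 = 18).
A majority of 18 is 10.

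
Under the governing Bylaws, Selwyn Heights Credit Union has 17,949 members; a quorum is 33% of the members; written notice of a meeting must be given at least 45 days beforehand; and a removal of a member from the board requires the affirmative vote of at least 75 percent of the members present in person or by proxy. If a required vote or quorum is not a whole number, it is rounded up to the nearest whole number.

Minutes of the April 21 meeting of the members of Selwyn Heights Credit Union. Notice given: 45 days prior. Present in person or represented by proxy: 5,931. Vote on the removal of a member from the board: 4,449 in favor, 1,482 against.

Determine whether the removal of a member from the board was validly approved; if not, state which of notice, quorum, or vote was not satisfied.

Notice: 45 days given; 45 required. Satisfied.
Quorum: 33% of 17,949 = 5,923.17, rounded up to 5,924; 5,931 present. Satisfied.
Vote: requires three-fourths of those present (5,931); 3/4 of 5931 = 4448.25, rounded up to 4449, so 4,449 needed; 4,449 in favor. Satisfied.

Valid — all requirements satisfied.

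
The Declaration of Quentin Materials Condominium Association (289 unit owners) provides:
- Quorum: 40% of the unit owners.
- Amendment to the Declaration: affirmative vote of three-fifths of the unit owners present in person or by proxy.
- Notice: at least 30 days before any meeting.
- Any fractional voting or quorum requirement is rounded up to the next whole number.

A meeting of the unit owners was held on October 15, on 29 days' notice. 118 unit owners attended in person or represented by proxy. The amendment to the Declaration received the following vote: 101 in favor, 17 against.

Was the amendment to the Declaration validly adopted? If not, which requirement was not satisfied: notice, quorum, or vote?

Notice: 29 days given; 30 required. Not satisfied.
Quorum: 40% of 289 = 115.60, rounded up to 116; 118 present. Satisfied.
Vote: requires three-fifths of those present (118); 3/5 of 118 = 70.80, rounded up to 71, so 71 needed; 101 in favor. Satisfied.

Invalid — notice requirement not satisfied.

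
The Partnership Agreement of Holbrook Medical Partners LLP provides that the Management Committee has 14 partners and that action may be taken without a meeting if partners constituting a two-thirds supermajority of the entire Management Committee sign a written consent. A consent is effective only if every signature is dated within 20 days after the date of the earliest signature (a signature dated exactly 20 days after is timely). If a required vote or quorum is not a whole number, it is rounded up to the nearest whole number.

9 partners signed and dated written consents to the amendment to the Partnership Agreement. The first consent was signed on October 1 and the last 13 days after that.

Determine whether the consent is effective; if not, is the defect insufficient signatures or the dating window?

Not effective — insufficient signatures.

Signatures required: a two-thirds supermajority of 14 — 2/3 of 14 = 9.33, rounded up to 10, so 10 needed; 9 signed. Insufficient.
Dating window: the latest signature is 13 days after the earliest; the limit is 20 days. Within the window.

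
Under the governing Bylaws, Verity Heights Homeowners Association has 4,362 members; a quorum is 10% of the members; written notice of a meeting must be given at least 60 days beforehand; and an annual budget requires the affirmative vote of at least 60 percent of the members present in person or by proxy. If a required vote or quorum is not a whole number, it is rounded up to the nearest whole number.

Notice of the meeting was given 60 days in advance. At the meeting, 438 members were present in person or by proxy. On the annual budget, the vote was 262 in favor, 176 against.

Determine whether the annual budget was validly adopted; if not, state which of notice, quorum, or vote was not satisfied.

Notice: 60 days given; 60 required. Satisfied.
Quorum: 10% of 4,362 = 436.20, rounded up to 437; 438 present. Satisfied.
Vote: requires three-fifths of those present (438); 3/5 of 438 = 262.80, rounded up to 263, so 263 needed; 262 in favor. Not satisfied.

Invalid — vote requirement not satisfied.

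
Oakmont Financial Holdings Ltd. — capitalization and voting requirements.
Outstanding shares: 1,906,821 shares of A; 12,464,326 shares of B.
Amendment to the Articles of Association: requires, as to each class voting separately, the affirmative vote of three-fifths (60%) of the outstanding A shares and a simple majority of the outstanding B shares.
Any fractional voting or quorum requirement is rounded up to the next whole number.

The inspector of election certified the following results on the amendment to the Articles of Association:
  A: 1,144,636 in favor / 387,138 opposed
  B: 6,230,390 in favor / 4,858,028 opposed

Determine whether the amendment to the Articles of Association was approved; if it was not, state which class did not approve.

A: 3/5 of 1906821 = 1144092.60, rounded up to 1144093; 1,144,093 required, 1,144,636 in favor — approved.
B: a majority of 12464326 is 6232164; 6,232,164 required, 6,230,390 in favor — not approved.

Not approved — the B shares did not give the required vote.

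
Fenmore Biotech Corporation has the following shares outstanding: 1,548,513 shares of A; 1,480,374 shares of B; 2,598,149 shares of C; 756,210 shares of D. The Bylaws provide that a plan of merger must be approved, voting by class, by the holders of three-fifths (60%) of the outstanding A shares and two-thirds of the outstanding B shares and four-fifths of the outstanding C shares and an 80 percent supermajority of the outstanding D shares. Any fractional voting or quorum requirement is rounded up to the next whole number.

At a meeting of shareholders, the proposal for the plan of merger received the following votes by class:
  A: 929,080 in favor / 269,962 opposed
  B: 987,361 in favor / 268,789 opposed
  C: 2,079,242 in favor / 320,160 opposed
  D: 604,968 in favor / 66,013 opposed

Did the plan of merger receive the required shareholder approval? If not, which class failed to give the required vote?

Not approved — the A shares did not give the required vote.

A: 3/5 of 1548513 = 929107.80, rounded up to 929108; 929,108 required, 929,080 in favor — not approved.
B: 2/3 of 1480374 = 986916; 986,916 required, 987,361 in favor — approved.
C: 4/5 of 2598149 = 2078519.20, rounded up to 2078520; 2,078,520 required, 2,079,242 in favor — approved.
D: 4/5 of 756210 = 604968; 604,968 required, 604,968 in favor — approved.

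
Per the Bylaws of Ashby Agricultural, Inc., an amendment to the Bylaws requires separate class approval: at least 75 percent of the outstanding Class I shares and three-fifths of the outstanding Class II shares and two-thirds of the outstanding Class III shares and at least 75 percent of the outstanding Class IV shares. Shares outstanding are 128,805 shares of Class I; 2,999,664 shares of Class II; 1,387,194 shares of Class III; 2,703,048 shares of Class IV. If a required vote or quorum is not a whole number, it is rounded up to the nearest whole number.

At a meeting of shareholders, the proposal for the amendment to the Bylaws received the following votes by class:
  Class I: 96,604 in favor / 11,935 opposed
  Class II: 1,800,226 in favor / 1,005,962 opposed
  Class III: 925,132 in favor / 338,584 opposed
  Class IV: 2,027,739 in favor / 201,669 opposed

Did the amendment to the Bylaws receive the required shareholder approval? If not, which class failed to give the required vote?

Approved — every class gave the required vote.

Class I: 3/4 of 128805 = 96603.75, rounded up to 96604; 96,604 required, 96,604 in favor — approved.
Class II: 3/5 of 2999664 = 1799798.40, rounded up to 1799799; 1,799,799 required, 1,800,226 in favor — approved.
Class III: 2/3 of 1387194 = 924796; 924,796 required, 925,132 in favor — approved.
Class IV: 3/4 of 2703048 = 2027286; 2,027,286 required, 2,027,739 in favor — approved.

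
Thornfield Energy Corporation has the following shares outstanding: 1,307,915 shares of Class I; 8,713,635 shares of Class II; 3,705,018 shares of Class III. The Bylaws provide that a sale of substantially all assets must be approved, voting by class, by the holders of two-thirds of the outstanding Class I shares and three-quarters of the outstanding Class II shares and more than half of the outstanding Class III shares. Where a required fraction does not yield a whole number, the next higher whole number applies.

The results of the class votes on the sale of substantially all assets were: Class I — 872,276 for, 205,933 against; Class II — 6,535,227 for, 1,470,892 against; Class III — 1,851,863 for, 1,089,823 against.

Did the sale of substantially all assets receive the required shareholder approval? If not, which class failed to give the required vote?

Class I: 2/3 of 1307915 = 871943.33, rounded up to 871944; 871,944 required, 872,276 in favor — approved.
Class II: 3/4 of 8713635 = 6535226.25, rounded up to 6535227; 6,535,227 required, 6,535,227 in favor — approved.
Class III: a majority of 3705018 is 1852510; 1,852,510 required, 1,851,863 in favor — not approved.

Not approved — the Class III shares did not give the required vote.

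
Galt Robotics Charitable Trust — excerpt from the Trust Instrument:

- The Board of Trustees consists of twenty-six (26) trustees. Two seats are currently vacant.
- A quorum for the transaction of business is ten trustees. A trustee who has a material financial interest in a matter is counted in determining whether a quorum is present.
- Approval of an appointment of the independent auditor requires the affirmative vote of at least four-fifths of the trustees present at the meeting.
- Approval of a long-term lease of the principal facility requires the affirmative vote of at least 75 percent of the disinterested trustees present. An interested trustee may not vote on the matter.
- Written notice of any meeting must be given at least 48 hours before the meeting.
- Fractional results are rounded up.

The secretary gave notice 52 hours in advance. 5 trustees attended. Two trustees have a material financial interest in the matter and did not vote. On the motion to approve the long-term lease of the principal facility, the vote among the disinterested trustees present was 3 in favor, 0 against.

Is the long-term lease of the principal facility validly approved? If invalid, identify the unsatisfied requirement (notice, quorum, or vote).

Notice: 52 hours given; 48 required (52 ≥ 48). Satisfied.
Quorum: 5 present (interested trustees count toward quorum); quorum is 10. Not satisfied.
Vote: the long-term lease of the principal facility requires three-fourths of the disinterested trustees present (5 − 2 = 3). 3/4 of 3 = 2.25, rounded up to 3, so 3 affirmative votes are needed; 3 voted in favor. Satisfied. (Moot — without a quorum no business can be validly transacted.)

Invalid — quorum requirement not satisfied.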